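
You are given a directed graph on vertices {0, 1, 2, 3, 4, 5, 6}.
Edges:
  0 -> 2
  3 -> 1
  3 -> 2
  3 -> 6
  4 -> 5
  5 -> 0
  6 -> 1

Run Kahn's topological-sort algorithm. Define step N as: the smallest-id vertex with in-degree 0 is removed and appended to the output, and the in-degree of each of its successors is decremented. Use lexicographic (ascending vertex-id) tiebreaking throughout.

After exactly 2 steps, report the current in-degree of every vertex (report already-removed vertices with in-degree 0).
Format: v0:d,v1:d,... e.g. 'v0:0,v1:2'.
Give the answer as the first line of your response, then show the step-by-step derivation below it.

v0:1,v1:1,v2:1,v3:0,v4:0,v5:0,v6:0

step 1: output 3; order=[3]; indeg=(1,1,1,0,0,1,0)
step 2: output 4; order=[3,4]; indeg=(1,1,1,0,0,0,0)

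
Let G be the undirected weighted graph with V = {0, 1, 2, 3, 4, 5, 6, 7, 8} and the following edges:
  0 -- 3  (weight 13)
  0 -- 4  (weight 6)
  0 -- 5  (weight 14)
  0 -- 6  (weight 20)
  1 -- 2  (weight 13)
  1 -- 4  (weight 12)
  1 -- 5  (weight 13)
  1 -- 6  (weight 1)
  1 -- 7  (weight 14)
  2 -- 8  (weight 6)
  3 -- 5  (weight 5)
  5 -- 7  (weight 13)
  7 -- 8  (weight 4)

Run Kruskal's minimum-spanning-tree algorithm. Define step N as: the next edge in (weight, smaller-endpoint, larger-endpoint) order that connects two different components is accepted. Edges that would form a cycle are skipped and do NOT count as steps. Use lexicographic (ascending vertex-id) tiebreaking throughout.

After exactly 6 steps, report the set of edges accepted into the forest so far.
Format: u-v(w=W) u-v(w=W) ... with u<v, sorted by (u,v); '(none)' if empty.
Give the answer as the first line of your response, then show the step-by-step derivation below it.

0-4(w=6) 1-4(w=12) 1-6(w=1) 2-8(w=6) 3-5(w=5) 7-8(w=4)

step 1: add edge 1-6 (w=1); MST = {1-6(w=1)}
step 2: add edge 7-8 (w=4); MST = {1-6(w=1) 7-8(w=4)}
step 3: add edge 3-5 (w=5); MST = {1-6(w=1) 3-5(w=5) 7-8(w=4)}
step 4: add edge 0-4 (w=6); MST = {0-4(w=6) 1-6(w=1) 3-5(w=5) 7-8(w=4)}
step 5: add edge 2-8 (w=6); MST = {0-4(w=6) 1-6(w=1) 2-8(w=6) 3-5(w=5) 7-8(w=4)}
step 6: add edge 1-4 (w=12); MST = {0-4(w=6) 1-4(w=12) 1-6(w=1) 2-8(w=6) 3-5(w=5) 7-8(w=4)}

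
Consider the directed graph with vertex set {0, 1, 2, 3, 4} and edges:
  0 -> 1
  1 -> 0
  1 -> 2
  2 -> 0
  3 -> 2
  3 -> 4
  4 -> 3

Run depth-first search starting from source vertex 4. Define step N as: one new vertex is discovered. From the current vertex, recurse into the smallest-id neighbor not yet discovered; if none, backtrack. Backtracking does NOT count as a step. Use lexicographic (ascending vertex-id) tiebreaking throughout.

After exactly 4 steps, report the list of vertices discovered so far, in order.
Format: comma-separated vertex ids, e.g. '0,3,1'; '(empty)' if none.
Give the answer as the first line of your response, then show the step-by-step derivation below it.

4,3,2,0

step 1: discover 4; path=4; order=4
step 2: discover 3; path=4>3; order=4,3
step 3: discover 2; path=4>3>2; order=4,3,2
step 4: discover 0; path=4>3>2>0; order=4,3,2,0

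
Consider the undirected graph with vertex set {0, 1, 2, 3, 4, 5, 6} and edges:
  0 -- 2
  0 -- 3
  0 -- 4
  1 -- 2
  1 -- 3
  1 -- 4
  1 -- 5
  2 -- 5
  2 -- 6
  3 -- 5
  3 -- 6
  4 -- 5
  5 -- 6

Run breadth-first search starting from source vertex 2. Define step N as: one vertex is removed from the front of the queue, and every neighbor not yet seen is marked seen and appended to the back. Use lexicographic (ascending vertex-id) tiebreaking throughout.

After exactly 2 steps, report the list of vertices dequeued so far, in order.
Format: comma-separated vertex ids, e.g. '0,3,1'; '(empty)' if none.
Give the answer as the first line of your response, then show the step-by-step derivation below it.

2,0

step 1: dequeue 2; queue=[0,1,5,6]; order=2
step 2: dequeue 0; queue=[1,5,6,3,4]; order=2,0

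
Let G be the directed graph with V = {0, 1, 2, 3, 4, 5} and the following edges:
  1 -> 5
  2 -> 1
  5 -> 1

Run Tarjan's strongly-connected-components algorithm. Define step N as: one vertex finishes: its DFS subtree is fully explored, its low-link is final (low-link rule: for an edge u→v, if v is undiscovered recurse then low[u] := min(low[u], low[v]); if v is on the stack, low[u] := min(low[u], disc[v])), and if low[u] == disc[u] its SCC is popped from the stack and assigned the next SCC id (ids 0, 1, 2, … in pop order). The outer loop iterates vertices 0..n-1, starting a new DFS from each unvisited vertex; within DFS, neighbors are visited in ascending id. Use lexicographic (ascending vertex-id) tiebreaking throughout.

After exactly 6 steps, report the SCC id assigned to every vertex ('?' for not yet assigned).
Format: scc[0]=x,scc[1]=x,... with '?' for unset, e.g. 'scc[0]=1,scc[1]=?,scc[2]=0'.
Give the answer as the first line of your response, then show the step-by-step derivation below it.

scc[0]=0,scc[1]=1,scc[2]=2,scc[3]=3,scc[4]=4,scc[5]=1

step 1: low=(low[0]=0,low[1]=?,low[2]=?,low[3]=?,low[4]=?,low[5]=?); scc=(scc[0]=0,scc[1]=?,scc[2]=?,scc[3]=?,scc[4]=?,scc[5]=?)
step 2: low=(low[0]=0,low[1]=1,low[2]=?,low[3]=?,low[4]=?,low[5]=1); scc=(scc[0]=0,scc[1]=?,scc[2]=?,scc[3]=?,scc[4]=?,scc[5]=?)
step 3: low=(low[0]=0,low[1]=1,low[2]=?,low[3]=?,low[4]=?,low[5]=1); scc=(scc[0]=0,scc[1]=1,scc[2]=?,scc[3]=?,scc[4]=?,scc[5]=1)
step 4: low=(low[0]=0,low[1]=1,low[2]=3,low[3]=?,low[4]=?,low[5]=1); scc=(scc[0]=0,scc[1]=1,scc[2]=2,scc[3]=?,scc[4]=?,scc[5]=1)
step 5: low=(low[0]=0,low[1]=1,low[2]=3,low[3]=4,low[4]=?,low[5]=1); scc=(scc[0]=0,scc[1]=1,scc[2]=2,scc[3]=3,scc[4]=?,scc[5]=1)
step 6: low=(low[0]=0,low[1]=1,low[2]=3,low[3]=4,low[4]=5,low[5]=1); scc=(scc[0]=0,scc[1]=1,scc[2]=2,scc[3]=3,scc[4]=4,scc[5]=1)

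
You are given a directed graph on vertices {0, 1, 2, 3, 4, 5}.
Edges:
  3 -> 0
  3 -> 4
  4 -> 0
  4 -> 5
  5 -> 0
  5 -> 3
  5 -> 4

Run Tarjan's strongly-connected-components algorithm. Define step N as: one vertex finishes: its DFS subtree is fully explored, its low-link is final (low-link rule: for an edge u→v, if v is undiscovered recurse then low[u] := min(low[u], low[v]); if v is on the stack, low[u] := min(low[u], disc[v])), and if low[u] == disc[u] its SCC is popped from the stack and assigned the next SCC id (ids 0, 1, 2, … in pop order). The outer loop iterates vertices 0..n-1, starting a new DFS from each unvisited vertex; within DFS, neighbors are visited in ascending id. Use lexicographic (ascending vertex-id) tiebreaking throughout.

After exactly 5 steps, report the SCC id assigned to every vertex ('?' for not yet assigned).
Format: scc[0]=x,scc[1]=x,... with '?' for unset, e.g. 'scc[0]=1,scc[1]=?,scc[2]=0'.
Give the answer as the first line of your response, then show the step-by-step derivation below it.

scc[0]=0,scc[1]=1,scc[2]=2,scc[3]=?,scc[4]=?,scc[5]=?

step 1: low=(low[0]=0,low[1]=?,low[2]=?,low[3]=?,low[4]=?,low[5]=?); scc=(scc[0]=0,scc[1]=?,scc[2]=?,scc[3]=?,scc[4]=?,scc[5]=?)
step 2: low=(low[0]=0,low[1]=1,low[2]=?,low[3]=?,low[4]=?,low[5]=?); scc=(scc[0]=0,scc[1]=1,scc[2]=?,scc[3]=?,scc[4]=?,scc[5]=?)
step 3: low=(low[0]=0,low[1]=1,low[2]=2,low[3]=?,low[4]=?,low[5]=?); scc=(scc[0]=0,scc[1]=1,scc[2]=2,scc[3]=?,scc[4]=?,scc[5]=?)
step 4: low=(low[0]=0,low[1]=1,low[2]=2,low[3]=3,low[4]=4,low[5]=3); scc=(scc[0]=0,scc[1]=1,scc[2]=2,scc[3]=?,scc[4]=?,scc[5]=?)
step 5: low=(low[0]=0,low[1]=1,low[2]=2,low[3]=3,low[4]=3,low[5]=3); scc=(scc[0]=0,scc[1]=1,scc[2]=2,scc[3]=?,scc[4]=?,scc[5]=?)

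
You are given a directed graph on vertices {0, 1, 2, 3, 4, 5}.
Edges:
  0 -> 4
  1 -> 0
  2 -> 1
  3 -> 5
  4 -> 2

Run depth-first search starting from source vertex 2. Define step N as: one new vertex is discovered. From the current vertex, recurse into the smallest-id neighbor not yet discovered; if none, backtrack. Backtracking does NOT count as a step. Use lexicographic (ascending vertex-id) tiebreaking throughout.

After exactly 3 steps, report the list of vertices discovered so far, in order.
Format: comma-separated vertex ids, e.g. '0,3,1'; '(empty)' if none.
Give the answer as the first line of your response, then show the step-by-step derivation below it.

2,1,0

step 1: discover 2; path=2; order=2
step 2: discover 1; path=2>1; order=2,1
step 3: discover 0; path=2>1>0; order=2,1,0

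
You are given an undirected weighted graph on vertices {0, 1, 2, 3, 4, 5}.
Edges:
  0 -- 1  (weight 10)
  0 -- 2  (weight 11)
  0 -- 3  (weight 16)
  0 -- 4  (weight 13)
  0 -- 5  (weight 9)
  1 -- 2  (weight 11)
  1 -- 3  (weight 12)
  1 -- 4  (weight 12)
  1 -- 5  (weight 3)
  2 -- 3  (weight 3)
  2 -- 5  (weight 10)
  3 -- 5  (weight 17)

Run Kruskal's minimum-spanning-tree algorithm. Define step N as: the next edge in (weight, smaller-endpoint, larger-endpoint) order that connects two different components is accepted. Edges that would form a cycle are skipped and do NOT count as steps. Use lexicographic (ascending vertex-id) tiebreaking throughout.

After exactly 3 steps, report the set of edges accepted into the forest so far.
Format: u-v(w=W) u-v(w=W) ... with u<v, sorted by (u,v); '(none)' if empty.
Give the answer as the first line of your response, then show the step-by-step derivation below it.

0-5(w=9) 1-5(w=3) 2-3(w=3)

step 1: add edge 1-5 (w=3); MST = {1-5(w=3)}
step 2: add edge 2-3 (w=3); MST = {1-5(w=3) 2-3(w=3)}
step 3: add edge 0-5 (w=9); MST = {0-5(w=9) 1-5(w=3) 2-3(w=3)}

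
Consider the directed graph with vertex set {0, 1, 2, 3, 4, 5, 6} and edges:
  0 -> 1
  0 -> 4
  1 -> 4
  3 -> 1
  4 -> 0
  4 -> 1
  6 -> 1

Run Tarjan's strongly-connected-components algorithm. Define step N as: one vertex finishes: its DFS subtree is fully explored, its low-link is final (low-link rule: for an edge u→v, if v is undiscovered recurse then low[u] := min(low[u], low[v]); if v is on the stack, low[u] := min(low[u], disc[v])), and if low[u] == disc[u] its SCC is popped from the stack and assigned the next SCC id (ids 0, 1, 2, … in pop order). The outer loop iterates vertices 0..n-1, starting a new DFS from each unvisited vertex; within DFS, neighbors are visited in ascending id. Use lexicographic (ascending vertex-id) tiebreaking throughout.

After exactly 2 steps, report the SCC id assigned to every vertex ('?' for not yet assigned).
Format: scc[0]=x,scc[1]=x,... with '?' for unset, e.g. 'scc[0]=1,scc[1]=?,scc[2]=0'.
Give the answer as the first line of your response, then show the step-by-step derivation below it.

scc[0]=?,scc[1]=?,scc[2]=?,scc[3]=?,scc[4]=?,scc[5]=?,scc[6]=?

step 1: low=(low[0]=0,low[1]=1,low[2]=?,low[3]=?,low[4]=0,low[5]=?,low[6]=?); scc=(scc[0]=?,scc[1]=?,scc[2]=?,scc[3]=?,scc[4]=?,scc[5]=?,scc[6]=?)
step 2: low=(low[0]=0,low[1]=0,low[2]=?,low[3]=?,low[4]=0,low[5]=?,low[6]=?); scc=(scc[0]=?,scc[1]=?,scc[2]=?,scc[3]=?,scc[4]=?,scc[5]=?,scc[6]=?)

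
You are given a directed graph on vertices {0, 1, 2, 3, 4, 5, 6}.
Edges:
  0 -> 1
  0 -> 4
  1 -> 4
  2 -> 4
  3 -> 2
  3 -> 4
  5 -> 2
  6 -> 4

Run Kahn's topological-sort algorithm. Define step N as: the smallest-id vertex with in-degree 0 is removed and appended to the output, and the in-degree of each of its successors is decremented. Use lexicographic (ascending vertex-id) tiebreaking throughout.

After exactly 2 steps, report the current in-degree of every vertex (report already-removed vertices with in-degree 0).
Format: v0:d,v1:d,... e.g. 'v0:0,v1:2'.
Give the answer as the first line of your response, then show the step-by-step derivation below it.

v0:0,v1:0,v2:2,v3:0,v4:3,v5:0,v6:0

step 1: output 0; order=[0]; indeg=(0,0,2,0,4,0,0)
step 2: output 1; order=[0,1]; indeg=(0,0,2,0,3,0,0)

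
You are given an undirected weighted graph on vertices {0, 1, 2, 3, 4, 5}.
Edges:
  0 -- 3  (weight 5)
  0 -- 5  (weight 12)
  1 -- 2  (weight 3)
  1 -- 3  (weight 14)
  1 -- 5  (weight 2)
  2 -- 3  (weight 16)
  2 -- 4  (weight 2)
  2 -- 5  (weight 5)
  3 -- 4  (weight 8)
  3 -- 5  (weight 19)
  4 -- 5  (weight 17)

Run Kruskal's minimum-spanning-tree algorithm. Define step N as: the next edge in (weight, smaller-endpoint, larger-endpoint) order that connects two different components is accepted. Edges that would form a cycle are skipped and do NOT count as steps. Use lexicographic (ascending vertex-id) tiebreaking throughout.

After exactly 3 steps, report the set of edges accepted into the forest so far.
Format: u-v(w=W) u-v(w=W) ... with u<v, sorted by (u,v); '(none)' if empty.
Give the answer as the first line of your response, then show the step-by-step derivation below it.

1-2(w=3) 1-5(w=2) 2-4(w=2)

step 1: add edge 1-5 (w=2); MST = {1-5(w=2)}
step 2: add edge 2-4 (w=2); MST = {1-5(w=2) 2-4(w=2)}
step 3: add edge 1-2 (w=3); MST = {1-2(w=3) 1-5(w=2) 2-4(w=2)}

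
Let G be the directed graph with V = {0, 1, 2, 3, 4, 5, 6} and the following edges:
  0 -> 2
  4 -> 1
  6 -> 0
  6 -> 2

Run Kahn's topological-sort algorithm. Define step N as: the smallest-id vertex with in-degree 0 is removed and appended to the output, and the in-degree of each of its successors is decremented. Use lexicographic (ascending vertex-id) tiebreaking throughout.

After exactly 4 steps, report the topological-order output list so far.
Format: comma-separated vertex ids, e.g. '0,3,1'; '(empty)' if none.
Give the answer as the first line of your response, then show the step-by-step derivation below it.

3,4,1,5

step 1: output 3; order=[3]; indeg=(1,1,2,0,0,0,0)
step 2: output 4; order=[3,4]; indeg=(1,0,2,0,0,0,0)
step 3: output 1; order=[3,4,1]; indeg=(1,0,2,0,0,0,0)
step 4: output 5; order=[3,4,1,5]; indeg=(1,0,2,0,0,0,0)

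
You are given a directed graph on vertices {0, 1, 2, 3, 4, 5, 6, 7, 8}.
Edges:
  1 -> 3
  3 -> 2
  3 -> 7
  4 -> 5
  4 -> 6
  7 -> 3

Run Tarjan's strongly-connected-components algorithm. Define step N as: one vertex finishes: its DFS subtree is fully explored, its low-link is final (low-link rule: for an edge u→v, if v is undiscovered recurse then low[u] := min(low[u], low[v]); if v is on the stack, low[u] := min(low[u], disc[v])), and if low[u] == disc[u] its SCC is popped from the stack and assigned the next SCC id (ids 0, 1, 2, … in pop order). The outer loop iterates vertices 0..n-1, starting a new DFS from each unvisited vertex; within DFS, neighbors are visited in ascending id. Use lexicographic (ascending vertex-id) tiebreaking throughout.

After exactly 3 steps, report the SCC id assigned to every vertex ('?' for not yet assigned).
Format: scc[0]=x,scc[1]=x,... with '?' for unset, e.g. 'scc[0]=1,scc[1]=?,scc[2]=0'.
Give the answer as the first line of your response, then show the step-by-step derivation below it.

scc[0]=0,scc[1]=?,scc[2]=1,scc[3]=?,scc[4]=?,scc[5]=?,scc[6]=?,scc[7]=?,scc[8]=?

step 1: low=(low[0]=0,low[1]=?,low[2]=?,low[3]=?,low[4]=?,low[5]=?,low[6]=?,low[7]=?,low[8]=?); scc=(scc[0]=0,scc[1]=?,scc[2]=?,scc[3]=?,scc[4]=?,scc[5]=?,scc[6]=?,scc[7]=?,scc[8]=?)
step 2: low=(low[0]=0,low[1]=1,low[2]=3,low[3]=2,low[4]=?,low[5]=?,low[6]=?,low[7]=?,low[8]=?); scc=(scc[0]=0,scc[1]=?,scc[2]=1,scc[3]=?,scc[4]=?,scc[5]=?,scc[6]=?,scc[7]=?,scc[8]=?)
step 3: low=(low[0]=0,low[1]=1,low[2]=3,low[3]=2,low[4]=?,low[5]=?,low[6]=?,low[7]=2,low[8]=?); scc=(scc[0]=0,scc[1]=?,scc[2]=1,scc[3]=?,scc[4]=?,scc[5]=?,scc[6]=?,scc[7]=?,scc[8]=?)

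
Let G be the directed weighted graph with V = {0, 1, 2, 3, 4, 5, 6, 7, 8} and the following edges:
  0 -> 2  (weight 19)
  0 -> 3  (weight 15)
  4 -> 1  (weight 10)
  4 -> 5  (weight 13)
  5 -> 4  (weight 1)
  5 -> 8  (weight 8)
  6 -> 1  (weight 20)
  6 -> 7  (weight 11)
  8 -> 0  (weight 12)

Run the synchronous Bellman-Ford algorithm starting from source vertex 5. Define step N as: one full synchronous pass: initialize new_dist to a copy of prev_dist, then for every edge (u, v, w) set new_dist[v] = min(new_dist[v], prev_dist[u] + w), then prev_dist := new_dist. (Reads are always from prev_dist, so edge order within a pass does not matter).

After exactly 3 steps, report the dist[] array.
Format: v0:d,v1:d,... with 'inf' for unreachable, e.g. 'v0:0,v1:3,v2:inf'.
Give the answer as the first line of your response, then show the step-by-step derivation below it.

v0:20,v1:11,v2:39,v3:35,v4:1,v5:0,v6:inf,v7:inf,v8:8

step 1: dist = v0:inf,v1:inf,v2:inf,v3:inf,v4:1,v5:0,v6:inf,v7:inf,v8:8
step 2: dist = v0:20,v1:11,v2:inf,v3:inf,v4:1,v5:0,v6:inf,v7:inf,v8:8
step 3: dist = v0:20,v1:11,v2:39,v3:35,v4:1,v5:0,v6:inf,v7:inf,v8:8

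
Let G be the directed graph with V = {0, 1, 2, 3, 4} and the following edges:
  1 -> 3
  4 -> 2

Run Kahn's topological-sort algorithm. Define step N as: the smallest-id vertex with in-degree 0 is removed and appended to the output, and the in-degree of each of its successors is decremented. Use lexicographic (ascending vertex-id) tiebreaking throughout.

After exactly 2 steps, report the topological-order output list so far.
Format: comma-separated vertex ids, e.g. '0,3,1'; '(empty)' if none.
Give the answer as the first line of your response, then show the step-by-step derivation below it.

0,1

step 1: output 0; order=[0]; indeg=(0,0,1,1,0)
step 2: output 1; order=[0,1]; indeg=(0,0,1,0,0)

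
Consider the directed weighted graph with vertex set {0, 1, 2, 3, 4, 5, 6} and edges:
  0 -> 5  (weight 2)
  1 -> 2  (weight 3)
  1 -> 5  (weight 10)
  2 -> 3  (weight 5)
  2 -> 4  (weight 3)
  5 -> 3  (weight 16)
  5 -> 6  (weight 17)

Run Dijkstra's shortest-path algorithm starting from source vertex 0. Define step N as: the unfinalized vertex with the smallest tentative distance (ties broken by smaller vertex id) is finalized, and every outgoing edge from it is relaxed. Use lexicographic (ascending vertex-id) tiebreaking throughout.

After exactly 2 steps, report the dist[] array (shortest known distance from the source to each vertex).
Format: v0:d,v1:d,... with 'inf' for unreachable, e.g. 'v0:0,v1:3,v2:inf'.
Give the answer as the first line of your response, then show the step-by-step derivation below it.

v0:0,v1:inf,v2:inf,v3:18,v4:inf,v5:2,v6:19

step 1: dist = v0:0,v1:inf,v2:inf,v3:inf,v4:inf,v5:2,v6:inf
step 2: dist = v0:0,v1:inf,v2:inf,v3:18,v4:inf,v5:2,v6:19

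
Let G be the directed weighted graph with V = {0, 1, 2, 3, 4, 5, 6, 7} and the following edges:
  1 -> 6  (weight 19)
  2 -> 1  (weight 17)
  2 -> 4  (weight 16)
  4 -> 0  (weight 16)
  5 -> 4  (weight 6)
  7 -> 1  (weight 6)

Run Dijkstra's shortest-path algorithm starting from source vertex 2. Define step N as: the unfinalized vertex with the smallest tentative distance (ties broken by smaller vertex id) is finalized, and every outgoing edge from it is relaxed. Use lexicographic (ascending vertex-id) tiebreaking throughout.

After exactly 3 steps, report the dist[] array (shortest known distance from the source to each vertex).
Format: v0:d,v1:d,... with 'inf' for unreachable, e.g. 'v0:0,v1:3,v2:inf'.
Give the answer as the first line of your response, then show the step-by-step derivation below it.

v0:32,v1:17,v2:0,v3:inf,v4:16,v5:inf,v6:36,v7:inf

step 1: dist = v0:inf,v1:17,v2:0,v3:inf,v4:16,v5:inf,v6:inf,v7:inf
step 2: dist = v0:32,v1:17,v2:0,v3:inf,v4:16,v5:inf,v6:inf,v7:inf
step 3: dist = v0:32,v1:17,v2:0,v3:inf,v4:16,v5:inf,v6:36,v7:inf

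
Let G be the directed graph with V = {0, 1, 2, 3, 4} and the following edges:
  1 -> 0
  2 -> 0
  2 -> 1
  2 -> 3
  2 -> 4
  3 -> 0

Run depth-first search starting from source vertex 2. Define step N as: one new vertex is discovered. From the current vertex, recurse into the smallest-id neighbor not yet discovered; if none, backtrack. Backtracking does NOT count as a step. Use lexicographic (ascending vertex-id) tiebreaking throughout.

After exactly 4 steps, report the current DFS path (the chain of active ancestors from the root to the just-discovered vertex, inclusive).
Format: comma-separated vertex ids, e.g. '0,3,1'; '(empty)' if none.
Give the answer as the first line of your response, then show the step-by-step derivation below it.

2,3

step 1: discover 2; path=2; order=2
step 2: discover 0; path=2>0; order=2,0
step 3: discover 1; path=2>1; order=2,0,1
step 4: discover 3; path=2>3; order=2,0,1,3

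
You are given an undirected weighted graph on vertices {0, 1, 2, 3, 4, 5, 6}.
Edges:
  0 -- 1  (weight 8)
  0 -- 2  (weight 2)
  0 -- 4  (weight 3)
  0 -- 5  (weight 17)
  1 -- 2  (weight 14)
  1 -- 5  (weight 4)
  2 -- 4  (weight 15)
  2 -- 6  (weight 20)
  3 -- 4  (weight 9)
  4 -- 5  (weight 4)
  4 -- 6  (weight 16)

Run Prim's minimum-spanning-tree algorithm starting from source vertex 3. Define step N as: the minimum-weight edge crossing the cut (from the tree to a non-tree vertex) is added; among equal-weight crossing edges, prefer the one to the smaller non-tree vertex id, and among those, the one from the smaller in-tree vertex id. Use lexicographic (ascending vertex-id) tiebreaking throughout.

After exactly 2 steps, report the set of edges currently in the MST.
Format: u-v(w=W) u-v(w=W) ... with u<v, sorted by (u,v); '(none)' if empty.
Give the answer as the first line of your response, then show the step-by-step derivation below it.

0-4(w=3) 3-4(w=9)

step 1: add edge 3-4 (w=9); MST = {3-4(w=9)}
step 2: add edge 0-4 (w=3); MST = {0-4(w=3) 3-4(w=9)}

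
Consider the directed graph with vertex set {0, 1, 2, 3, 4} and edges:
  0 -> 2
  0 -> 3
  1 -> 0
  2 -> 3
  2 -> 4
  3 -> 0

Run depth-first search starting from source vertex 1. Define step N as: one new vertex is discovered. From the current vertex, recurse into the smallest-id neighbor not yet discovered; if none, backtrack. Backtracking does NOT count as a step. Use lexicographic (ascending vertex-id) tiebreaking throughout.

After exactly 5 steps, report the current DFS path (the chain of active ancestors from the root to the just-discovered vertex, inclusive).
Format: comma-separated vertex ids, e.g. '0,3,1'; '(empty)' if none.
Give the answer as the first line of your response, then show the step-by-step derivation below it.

1,0,2,4

step 1: discover 1; path=1; order=1
step 2: discover 0; path=1>0; order=1,0
step 3: discover 2; path=1>0>2; order=1,0,2
step 4: discover 3; path=1>0>2>3; order=1,0,2,3
step 5: discover 4; path=1>0>2>4; order=1,0,2,3,4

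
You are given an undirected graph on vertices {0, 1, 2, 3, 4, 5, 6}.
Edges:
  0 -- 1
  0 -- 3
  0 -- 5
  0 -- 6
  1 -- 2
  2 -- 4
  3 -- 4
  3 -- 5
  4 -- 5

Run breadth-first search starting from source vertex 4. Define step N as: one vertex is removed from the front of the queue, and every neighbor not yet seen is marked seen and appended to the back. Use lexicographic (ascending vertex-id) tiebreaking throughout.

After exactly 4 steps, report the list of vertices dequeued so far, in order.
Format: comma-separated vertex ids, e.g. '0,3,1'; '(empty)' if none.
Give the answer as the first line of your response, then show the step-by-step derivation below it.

4,2,3,5

step 1: dequeue 4; queue=[2,3,5]; order=4
step 2: dequeue 2; queue=[3,5,1]; order=4,2
step 3: dequeue 3; queue=[5,1,0]; order=4,2,3
step 4: dequeue 5; queue=[1,0]; order=4,2,3,5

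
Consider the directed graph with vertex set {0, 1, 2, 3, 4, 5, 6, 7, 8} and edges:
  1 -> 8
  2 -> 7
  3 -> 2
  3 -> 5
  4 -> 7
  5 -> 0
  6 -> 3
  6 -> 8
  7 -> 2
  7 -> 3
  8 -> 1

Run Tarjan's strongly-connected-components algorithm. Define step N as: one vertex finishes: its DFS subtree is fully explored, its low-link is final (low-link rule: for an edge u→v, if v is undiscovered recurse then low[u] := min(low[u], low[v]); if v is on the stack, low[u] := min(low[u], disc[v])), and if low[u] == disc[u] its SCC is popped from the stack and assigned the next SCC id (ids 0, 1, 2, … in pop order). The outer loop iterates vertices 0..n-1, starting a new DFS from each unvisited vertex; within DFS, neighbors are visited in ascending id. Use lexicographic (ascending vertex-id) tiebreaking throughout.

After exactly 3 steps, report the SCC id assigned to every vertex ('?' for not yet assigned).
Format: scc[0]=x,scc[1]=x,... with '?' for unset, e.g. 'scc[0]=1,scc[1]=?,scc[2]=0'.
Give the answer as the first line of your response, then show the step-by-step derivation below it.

scc[0]=0,scc[1]=1,scc[2]=?,scc[3]=?,scc[4]=?,scc[5]=?,scc[6]=?,scc[7]=?,scc[8]=1

step 1: low=(low[0]=0,low[1]=?,low[2]=?,low[3]=?,low[4]=?,low[5]=?,low[6]=?,low[7]=?,low[8]=?); scc=(scc[0]=0,scc[1]=?,scc[2]=?,scc[3]=?,scc[4]=?,scc[5]=?,scc[6]=?,scc[7]=?,scc[8]=?)
step 2: low=(low[0]=0,low[1]=1,low[2]=?,low[3]=?,low[4]=?,low[5]=?,low[6]=?,low[7]=?,low[8]=1); scc=(scc[0]=0,scc[1]=?,scc[2]=?,scc[3]=?,scc[4]=?,scc[5]=?,scc[6]=?,scc[7]=?,scc[8]=?)
step 3: low=(low[0]=0,low[1]=1,low[2]=?,low[3]=?,low[4]=?,low[5]=?,low[6]=?,low[7]=?,low[8]=1); scc=(scc[0]=0,scc[1]=1,scc[2]=?,scc[3]=?,scc[4]=?,scc[5]=?,scc[6]=?,scc[7]=?,scc[8]=1)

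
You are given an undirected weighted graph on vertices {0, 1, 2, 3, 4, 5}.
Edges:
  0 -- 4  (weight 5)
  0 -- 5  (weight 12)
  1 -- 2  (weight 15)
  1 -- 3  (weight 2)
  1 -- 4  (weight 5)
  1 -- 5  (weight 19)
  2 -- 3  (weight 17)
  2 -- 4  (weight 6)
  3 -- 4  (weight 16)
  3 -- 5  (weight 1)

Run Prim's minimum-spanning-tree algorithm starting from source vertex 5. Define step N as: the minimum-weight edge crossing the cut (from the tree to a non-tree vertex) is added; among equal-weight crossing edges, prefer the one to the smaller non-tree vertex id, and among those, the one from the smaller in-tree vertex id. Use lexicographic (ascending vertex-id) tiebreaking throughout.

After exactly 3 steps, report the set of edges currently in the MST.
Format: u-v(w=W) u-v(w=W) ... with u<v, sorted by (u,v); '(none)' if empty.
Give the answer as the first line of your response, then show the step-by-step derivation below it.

1-3(w=2) 1-4(w=5) 3-5(w=1)

step 1: add edge 3-5 (w=1); MST = {3-5(w=1)}
step 2: add edge 1-3 (w=2); MST = {1-3(w=2) 3-5(w=1)}
step 3: add edge 1-4 (w=5); MST = {1-3(w=2) 1-4(w=5) 3-5(w=1)}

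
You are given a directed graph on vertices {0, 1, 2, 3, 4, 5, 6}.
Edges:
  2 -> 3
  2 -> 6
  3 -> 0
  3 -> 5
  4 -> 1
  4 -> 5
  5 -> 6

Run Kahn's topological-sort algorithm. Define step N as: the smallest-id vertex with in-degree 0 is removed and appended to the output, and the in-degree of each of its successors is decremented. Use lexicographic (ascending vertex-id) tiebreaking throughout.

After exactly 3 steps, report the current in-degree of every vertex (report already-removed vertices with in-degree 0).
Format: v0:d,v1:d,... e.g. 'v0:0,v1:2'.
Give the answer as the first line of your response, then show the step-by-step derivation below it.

v0:0,v1:1,v2:0,v3:0,v4:0,v5:1,v6:1

step 1: output 2; order=[2]; indeg=(1,1,0,0,0,2,1)
step 2: output 3; order=[2,3]; indeg=(0,1,0,0,0,1,1)
step 3: output 0; order=[2,3,0]; indeg=(0,1,0,0,0,1,1)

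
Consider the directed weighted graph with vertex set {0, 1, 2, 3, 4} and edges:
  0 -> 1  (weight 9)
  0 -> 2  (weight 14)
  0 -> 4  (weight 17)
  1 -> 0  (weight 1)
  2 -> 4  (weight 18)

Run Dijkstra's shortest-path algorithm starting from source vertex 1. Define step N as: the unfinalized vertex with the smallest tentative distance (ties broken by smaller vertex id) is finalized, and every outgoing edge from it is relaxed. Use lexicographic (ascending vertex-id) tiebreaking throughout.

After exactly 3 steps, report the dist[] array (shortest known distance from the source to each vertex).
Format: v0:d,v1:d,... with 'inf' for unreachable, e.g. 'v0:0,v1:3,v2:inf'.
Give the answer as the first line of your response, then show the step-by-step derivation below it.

v0:1,v1:0,v2:15,v3:inf,v4:18

step 1: dist = v0:1,v1:0,v2:inf,v3:inf,v4:inf
step 2: dist = v0:1,v1:0,v2:15,v3:inf,v4:18
step 3: dist = v0:1,v1:0,v2:15,v3:inf,v4:18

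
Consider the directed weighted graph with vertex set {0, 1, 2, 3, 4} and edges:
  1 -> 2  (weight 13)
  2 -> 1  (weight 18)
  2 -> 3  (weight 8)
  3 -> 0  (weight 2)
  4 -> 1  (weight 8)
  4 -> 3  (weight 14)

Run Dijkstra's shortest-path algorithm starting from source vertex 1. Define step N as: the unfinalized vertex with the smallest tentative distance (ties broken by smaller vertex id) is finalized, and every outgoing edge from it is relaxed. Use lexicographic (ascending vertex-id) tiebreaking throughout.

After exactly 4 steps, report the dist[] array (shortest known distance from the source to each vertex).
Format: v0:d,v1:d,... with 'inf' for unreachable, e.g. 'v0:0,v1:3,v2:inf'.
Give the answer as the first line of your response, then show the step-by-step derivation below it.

v0:23,v1:0,v2:13,v3:21,v4:inf

step 1: dist = v0:inf,v1:0,v2:13,v3:inf,v4:inf
step 2: dist = v0:inf,v1:0,v2:13,v3:21,v4:inf
step 3: dist = v0:23,v1:0,v2:13,v3:21,v4:inf
step 4: dist = v0:23,v1:0,v2:13,v3:21,v4:inf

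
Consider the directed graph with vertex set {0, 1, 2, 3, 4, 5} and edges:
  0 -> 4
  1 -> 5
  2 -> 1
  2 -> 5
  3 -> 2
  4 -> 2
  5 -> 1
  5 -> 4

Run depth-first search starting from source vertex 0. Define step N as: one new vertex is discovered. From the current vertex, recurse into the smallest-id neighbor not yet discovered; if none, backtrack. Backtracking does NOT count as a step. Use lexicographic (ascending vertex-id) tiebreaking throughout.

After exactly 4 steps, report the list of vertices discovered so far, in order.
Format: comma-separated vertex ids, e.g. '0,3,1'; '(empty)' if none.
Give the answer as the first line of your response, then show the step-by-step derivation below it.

0,4,2,1

step 1: discover 0; path=0; order=0
step 2: discover 4; path=0>4; order=0,4
step 3: discover 2; path=0>4>2; order=0,4,2
step 4: discover 1; path=0>4>2>1; order=0,4,2,1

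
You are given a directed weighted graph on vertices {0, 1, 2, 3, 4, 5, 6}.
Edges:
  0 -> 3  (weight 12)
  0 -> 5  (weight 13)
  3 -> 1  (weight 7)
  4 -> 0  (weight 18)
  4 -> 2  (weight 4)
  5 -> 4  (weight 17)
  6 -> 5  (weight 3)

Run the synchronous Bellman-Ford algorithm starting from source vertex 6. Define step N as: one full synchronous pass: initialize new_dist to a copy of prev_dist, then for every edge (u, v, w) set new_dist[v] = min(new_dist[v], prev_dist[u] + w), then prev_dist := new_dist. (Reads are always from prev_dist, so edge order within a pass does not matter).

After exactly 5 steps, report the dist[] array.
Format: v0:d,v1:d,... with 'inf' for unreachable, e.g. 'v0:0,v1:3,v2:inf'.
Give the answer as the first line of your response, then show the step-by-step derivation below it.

v0:38,v1:57,v2:24,v3:50,v4:20,v5:3,v6:0

step 1: dist = v0:inf,v1:inf,v2:inf,v3:inf,v4:inf,v5:3,v6:0
step 2: dist = v0:inf,v1:inf,v2:inf,v3:inf,v4:20,v5:3,v6:0
step 3: dist = v0:38,v1:inf,v2:24,v3:inf,v4:20,v5:3,v6:0
step 4: dist = v0:38,v1:inf,v2:24,v3:50,v4:20,v5:3,v6:0
step 5: dist = v0:38,v1:57,v2:24,v3:50,v4:20,v5:3,v6:0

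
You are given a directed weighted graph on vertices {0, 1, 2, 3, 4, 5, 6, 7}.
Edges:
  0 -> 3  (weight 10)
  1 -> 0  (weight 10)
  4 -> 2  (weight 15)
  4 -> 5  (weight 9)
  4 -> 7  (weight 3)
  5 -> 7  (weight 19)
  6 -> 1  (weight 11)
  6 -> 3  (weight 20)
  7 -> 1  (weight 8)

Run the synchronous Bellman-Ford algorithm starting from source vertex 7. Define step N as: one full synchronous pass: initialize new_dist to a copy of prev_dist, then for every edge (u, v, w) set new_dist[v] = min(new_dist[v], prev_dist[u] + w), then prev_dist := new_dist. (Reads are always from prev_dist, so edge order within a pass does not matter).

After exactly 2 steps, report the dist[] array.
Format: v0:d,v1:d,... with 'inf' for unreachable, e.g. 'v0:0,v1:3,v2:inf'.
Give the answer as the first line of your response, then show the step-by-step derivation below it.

v0:18,v1:8,v2:inf,v3:inf,v4:inf,v5:inf,v6:inf,v7:0

step 1: dist = v0:inf,v1:8,v2:inf,v3:inf,v4:inf,v5:inf,v6:inf,v7:0
step 2: dist = v0:18,v1:8,v2:inf,v3:inf,v4:inf,v5:inf,v6:inf,v7:0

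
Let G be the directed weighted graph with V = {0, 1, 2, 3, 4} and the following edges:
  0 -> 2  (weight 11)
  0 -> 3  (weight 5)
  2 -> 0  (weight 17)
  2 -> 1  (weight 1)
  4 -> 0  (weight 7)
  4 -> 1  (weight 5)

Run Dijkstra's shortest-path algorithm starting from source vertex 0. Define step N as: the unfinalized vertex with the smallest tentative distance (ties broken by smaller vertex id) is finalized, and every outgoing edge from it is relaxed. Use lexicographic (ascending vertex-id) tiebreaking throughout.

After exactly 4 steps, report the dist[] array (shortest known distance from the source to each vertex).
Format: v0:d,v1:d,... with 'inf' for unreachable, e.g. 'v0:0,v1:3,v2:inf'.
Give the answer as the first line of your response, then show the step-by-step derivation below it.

v0:0,v1:12,v2:11,v3:5,v4:inf

step 1: dist = v0:0,v1:inf,v2:11,v3:5,v4:inf
step 2: dist = v0:0,v1:inf,v2:11,v3:5,v4:inf
step 3: dist = v0:0,v1:12,v2:11,v3:5,v4:inf
step 4: dist = v0:0,v1:12,v2:11,v3:5,v4:inf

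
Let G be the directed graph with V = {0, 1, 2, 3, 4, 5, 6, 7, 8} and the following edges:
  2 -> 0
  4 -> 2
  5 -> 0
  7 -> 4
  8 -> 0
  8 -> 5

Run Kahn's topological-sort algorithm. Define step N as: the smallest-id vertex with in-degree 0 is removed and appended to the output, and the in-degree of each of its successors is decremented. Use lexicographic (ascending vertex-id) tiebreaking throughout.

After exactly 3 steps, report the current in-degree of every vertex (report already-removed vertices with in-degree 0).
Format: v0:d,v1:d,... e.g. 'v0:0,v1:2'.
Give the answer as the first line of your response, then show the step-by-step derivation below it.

v0:3,v1:0,v2:1,v3:0,v4:1,v5:1,v6:0,v7:0,v8:0

step 1: output 1; order=[1]; indeg=(3,0,1,0,1,1,0,0,0)
step 2: output 3; order=[1,3]; indeg=(3,0,1,0,1,1,0,0,0)
step 3: output 6; order=[1,3,6]; indeg=(3,0,1,0,1,1,0,0,0)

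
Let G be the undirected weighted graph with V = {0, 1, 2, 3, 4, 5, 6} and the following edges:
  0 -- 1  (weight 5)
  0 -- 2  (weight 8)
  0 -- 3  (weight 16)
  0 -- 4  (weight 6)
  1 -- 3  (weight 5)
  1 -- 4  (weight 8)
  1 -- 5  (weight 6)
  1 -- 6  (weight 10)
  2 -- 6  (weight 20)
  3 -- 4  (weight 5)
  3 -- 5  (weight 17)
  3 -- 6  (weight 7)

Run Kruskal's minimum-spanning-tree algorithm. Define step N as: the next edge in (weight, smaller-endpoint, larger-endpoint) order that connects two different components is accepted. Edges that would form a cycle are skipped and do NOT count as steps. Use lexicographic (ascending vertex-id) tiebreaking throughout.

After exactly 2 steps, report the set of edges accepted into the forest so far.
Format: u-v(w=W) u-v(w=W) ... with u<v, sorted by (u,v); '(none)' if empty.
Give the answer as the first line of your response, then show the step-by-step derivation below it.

0-1(w=5) 1-3(w=5)

step 1: add edge 0-1 (w=5); MST = {0-1(w=5)}
step 2: add edge 1-3 (w=5); MST = {0-1(w=5) 1-3(w=5)}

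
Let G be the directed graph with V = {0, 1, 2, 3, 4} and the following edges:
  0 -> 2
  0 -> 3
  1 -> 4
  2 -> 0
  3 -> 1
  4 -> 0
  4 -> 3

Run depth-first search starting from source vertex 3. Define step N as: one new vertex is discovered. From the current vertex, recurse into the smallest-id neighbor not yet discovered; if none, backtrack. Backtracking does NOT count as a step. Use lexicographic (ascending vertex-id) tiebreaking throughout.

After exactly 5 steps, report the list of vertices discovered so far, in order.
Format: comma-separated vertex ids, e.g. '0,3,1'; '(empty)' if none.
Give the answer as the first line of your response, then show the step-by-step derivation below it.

3,1,4,0,2

step 1: discover 3; path=3; order=3
step 2: discover 1; path=3>1; order=3,1
step 3: discover 4; path=3>1>4; order=3,1,4
step 4: discover 0; path=3>1>4>0; order=3,1,4,0
step 5: discover 2; path=3>1>4>0>2; order=3,1,4,0,2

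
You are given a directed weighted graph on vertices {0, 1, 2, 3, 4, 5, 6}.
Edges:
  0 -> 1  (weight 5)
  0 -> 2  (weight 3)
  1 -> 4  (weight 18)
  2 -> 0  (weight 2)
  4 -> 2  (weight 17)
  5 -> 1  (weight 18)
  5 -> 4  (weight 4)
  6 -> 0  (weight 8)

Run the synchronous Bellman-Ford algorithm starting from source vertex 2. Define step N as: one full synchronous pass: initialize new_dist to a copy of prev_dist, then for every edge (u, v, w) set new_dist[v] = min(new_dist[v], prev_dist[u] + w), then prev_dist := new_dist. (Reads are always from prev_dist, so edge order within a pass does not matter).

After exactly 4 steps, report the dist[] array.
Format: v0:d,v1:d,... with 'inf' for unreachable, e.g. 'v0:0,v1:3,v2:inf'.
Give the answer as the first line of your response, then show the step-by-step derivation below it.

v0:2,v1:7,v2:0,v3:inf,v4:25,v5:inf,v6:inf

step 1: dist = v0:2,v1:inf,v2:0,v3:inf,v4:inf,v5:inf,v6:inf
step 2: dist = v0:2,v1:7,v2:0,v3:inf,v4:inf,v5:inf,v6:inf
step 3: dist = v0:2,v1:7,v2:0,v3:inf,v4:25,v5:inf,v6:inf
step 4: dist = v0:2,v1:7,v2:0,v3:inf,v4:25,v5:inf,v6:inf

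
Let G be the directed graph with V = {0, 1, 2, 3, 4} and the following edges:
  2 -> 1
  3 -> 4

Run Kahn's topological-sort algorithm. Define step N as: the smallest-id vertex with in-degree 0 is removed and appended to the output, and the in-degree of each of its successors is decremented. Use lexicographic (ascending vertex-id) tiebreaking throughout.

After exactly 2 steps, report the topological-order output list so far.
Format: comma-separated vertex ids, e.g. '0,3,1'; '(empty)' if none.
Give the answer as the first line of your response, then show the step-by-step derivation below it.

0,2

step 1: output 0; order=[0]; indeg=(0,1,0,0,1)
step 2: output 2; order=[0,2]; indeg=(0,0,0,0,1)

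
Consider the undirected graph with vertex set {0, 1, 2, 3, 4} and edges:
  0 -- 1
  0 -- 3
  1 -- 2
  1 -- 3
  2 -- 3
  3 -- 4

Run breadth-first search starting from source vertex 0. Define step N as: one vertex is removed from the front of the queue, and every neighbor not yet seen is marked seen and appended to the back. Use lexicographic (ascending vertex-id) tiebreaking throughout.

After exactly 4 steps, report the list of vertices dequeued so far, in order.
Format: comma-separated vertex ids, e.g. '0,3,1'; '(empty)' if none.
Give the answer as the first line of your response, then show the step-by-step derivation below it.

0,1,3,2

step 1: dequeue 0; queue=[1,3]; order=0
step 2: dequeue 1; queue=[3,2]; order=0,1
step 3: dequeue 3; queue=[2,4]; order=0,1,3
step 4: dequeue 2; queue=[4]; order=0,1,3,2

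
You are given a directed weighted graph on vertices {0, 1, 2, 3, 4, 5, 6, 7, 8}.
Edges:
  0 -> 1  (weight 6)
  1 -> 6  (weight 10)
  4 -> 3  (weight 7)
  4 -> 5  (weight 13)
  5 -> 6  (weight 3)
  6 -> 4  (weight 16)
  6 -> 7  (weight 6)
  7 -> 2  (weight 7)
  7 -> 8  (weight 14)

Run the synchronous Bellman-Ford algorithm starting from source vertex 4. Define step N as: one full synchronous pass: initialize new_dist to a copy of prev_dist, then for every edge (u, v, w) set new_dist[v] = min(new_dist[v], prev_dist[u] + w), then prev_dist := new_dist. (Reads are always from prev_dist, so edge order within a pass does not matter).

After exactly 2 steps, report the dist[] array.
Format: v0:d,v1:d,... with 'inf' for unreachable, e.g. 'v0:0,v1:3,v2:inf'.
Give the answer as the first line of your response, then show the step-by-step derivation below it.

v0:inf,v1:inf,v2:inf,v3:7,v4:0,v5:13,v6:16,v7:inf,v8:inf

step 1: dist = v0:inf,v1:inf,v2:inf,v3:7,v4:0,v5:13,v6:inf,v7:inf,v8:inf
step 2: dist = v0:inf,v1:inf,v2:inf,v3:7,v4:0,v5:13,v6:16,v7:inf,v8:inf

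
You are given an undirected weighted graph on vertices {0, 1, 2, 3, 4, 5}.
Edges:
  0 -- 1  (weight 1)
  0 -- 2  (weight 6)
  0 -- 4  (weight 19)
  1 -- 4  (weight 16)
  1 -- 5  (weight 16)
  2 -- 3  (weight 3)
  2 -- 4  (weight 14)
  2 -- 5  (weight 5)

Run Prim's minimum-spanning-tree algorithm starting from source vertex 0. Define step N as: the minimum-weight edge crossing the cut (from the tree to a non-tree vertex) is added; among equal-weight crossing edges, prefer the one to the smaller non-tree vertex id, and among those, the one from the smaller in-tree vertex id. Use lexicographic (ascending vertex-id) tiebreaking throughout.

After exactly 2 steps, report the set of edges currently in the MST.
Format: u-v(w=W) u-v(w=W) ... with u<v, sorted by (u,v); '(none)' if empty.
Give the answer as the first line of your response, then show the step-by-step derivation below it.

0-1(w=1) 0-2(w=6)

step 1: add edge 0-1 (w=1); MST = {0-1(w=1)}
step 2: add edge 0-2 (w=6); MST = {0-1(w=1) 0-2(w=6)}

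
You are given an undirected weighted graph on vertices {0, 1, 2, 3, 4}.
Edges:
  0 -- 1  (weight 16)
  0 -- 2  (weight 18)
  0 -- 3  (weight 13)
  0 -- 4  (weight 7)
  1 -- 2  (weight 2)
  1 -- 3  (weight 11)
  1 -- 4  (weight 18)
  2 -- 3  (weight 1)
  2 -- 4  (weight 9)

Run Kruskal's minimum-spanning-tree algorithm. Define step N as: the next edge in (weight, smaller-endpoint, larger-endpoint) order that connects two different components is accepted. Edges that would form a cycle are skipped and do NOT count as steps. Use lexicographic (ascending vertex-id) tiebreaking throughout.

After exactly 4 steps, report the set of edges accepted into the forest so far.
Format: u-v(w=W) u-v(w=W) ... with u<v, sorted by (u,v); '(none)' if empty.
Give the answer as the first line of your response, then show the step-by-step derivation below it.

0-4(w=7) 1-2(w=2) 2-3(w=1) 2-4(w=9)

step 1: add edge 2-3 (w=1); MST = {2-3(w=1)}
step 2: add edge 1-2 (w=2); MST = {1-2(w=2) 2-3(w=1)}
step 3: add edge 0-4 (w=7); MST = {0-4(w=7) 1-2(w=2) 2-3(w=1)}
step 4: add edge 2-4 (w=9); MST = {0-4(w=7) 1-2(w=2) 2-3(w=1) 2-4(w=9)}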